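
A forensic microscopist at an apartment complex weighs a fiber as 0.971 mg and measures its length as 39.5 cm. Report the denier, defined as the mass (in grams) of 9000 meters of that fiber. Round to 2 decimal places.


Denier calculation:
Mass in grams = 0.971 mg / 1000 = 0.000971 g
Length in meters = 39.5 cm / 100 = 0.395 m
Linear density = mass / length = 0.000971 / 0.395 = 0.00245823 g/m
Denier = (g/m) * 9000 = 0.00245823 * 9000 = 22.12

22.12


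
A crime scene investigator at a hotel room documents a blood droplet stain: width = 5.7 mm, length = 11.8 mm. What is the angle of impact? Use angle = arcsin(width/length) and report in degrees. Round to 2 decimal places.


Blood spatter impact angle calculation:
width / length = 5.7 / 11.8 = 0.483051
angle = arcsin(0.483051)
angle = 28.88 degrees

28.88


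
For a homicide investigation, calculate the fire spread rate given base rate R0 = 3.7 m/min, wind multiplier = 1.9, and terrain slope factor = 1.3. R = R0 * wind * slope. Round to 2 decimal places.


Fire spread rate calculation:
R = R0 * wind_factor * slope_factor
= 3.7 * 1.9 * 1.3
= 7.03 * 1.3
= 9.14 m/min

9.14


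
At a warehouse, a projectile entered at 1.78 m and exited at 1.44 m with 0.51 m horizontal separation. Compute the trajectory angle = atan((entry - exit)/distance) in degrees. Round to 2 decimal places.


Bullet trajectory angle:
Height difference = 1.78 - 1.44 = 0.34 m
angle = atan(0.34 / 0.51)
angle = atan(0.666667)
angle = 33.69 degrees

33.69


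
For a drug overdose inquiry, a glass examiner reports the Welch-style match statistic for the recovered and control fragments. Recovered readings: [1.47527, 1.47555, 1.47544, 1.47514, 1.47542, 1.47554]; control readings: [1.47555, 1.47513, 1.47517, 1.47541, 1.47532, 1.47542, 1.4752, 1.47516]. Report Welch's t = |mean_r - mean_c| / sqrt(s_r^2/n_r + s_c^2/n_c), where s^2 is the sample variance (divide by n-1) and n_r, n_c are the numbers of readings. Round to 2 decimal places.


Welch's t-criterion for glass RI comparison:
Recovered mean = sum / n_r = 8.85236 / 6 = 1.4753933
Control mean = sum / n_c = 11.80236 / 8 = 1.475295
Recovered sample variance s_r^2 = 2.56667e-08
Control sample variance s_c^2 = 2.35143e-08
Welch SE (unpooled) = sqrt(s_r^2/n_r + s_c^2/n_c) = sqrt(4.27778e-09 + 2.93929e-09) = sqrt(7.21707e-09) = 8.49533e-05
|mean_r - mean_c| = 9.83333e-05
t = 9.83333e-05 / 8.49533e-05 = 1.16

1.16


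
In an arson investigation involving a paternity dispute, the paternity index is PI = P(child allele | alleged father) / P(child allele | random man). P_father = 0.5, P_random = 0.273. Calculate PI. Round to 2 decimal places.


Paternity Index calculation:
PI = P(allele|father) / P(allele|random)
PI = 0.5 / 0.273
PI = 1.83

1.83


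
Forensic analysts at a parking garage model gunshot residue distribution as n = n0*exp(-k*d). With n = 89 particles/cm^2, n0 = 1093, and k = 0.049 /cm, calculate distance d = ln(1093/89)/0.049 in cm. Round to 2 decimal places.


GSR distance calculation:
n0/n = 1093 / 89 = 12.280899
ln(n0/n) = 2.508045
d = 2.508045 / 0.049 = 51.18 cm

51.18


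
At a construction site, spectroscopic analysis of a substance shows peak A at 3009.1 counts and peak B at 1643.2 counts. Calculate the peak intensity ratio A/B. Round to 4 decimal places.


Spectral peak ratio:
Peak A = 3009.1 counts
Peak B = 1643.2 counts
Ratio = 3009.1 / 1643.2 = 1.8312

1.8312


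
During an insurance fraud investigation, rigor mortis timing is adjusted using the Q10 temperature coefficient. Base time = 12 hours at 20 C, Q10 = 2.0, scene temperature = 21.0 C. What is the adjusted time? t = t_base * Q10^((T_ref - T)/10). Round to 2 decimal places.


Rigor mortis time adjustment:
Exponent = (T_ref - T_actual) / 10 = (20 - 21.0) / 10 = -0.1
Q10 factor = 2.0^-0.1 = 0.93303
t_adjusted = 12 * 0.93303 = 11.20 hours

11.20


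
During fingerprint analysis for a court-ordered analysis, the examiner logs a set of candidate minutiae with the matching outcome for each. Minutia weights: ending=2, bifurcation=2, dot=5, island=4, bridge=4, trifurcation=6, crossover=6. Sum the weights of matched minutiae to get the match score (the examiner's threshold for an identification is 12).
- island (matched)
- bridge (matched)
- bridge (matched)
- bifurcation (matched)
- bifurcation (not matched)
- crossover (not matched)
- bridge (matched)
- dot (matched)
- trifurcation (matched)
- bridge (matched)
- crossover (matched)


Weighted minutiae match score:
  island: matched, +4 (running total 4)
  bridge: matched, +4 (running total 8)
  bridge: matched, +4 (running total 12)
  bifurcation: matched, +2 (running total 14)
  bifurcation: not matched, +0
  crossover: not matched, +0
  bridge: matched, +4 (running total 18)
  dot: matched, +5 (running total 23)
  trifurcation: matched, +6 (running total 29)
  bridge: matched, +4 (running total 33)
  crossover: matched, +6 (running total 39)
Total score = 39
Threshold = 12; verdict = identification

39


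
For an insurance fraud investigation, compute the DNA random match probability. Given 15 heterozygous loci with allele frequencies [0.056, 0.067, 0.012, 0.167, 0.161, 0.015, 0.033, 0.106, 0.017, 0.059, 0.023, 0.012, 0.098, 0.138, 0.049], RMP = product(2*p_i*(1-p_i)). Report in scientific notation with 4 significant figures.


Computing RMP for 15 loci:
Locus 1: 2 * 0.056 * 0.944 = 0.105728
Locus 2: 2 * 0.067 * 0.933 = 0.125022
Locus 3: 2 * 0.012 * 0.988 = 0.023712
Locus 4: 2 * 0.167 * 0.833 = 0.278222
Locus 5: 2 * 0.161 * 0.839 = 0.270158
Locus 6: 2 * 0.015 * 0.985 = 0.02955
Locus 7: 2 * 0.033 * 0.967 = 0.063822
Locus 8: 2 * 0.106 * 0.894 = 0.189528
Locus 9: 2 * 0.017 * 0.983 = 0.033422
Locus 10: 2 * 0.059 * 0.941 = 0.111038
Locus 11: 2 * 0.023 * 0.977 = 0.044942
Locus 12: 2 * 0.012 * 0.988 = 0.023712
Locus 13: 2 * 0.098 * 0.902 = 0.176792
Locus 14: 2 * 0.138 * 0.862 = 0.237912
Locus 15: 2 * 0.049 * 0.951 = 0.093198
RMP = 1.305e-16

1.305e-16


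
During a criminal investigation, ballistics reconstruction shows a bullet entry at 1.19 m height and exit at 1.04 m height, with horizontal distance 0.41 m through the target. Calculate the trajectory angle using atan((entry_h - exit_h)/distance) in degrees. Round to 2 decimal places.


Bullet trajectory angle:
Height difference = 1.19 - 1.04 = 0.15 m
angle = atan(0.15 / 0.41)
angle = atan(0.365854)
angle = 20.10 degrees

20.10


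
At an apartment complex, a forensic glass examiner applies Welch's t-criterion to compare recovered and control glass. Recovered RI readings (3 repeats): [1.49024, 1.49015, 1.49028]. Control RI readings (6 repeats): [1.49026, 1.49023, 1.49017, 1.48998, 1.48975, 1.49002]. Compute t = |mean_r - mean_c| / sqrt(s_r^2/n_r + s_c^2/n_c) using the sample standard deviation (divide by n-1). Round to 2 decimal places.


Welch's t-criterion for glass RI comparison:
Recovered mean = sum / n_r = 4.47067 / 3 = 1.4902233
Control mean = sum / n_c = 8.94041 / 6 = 1.4900683
Recovered sample variance s_r^2 = 4.43333e-09
Control sample variance s_c^2 = 3.69367e-08
Welch SE (unpooled) = sqrt(s_r^2/n_r + s_c^2/n_c) = sqrt(1.47778e-09 + 6.15611e-09) = sqrt(7.63389e-09) = 8.73721e-05
|mean_r - mean_c| = 0.000155
t = 0.000155 / 8.73721e-05 = 1.77

1.77


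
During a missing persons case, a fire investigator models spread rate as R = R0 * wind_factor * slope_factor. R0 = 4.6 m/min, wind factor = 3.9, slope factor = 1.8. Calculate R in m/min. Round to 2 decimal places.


Fire spread rate calculation:
R = R0 * wind_factor * slope_factor
= 4.6 * 3.9 * 1.8
= 17.94 * 1.8
= 32.29 m/min

32.29


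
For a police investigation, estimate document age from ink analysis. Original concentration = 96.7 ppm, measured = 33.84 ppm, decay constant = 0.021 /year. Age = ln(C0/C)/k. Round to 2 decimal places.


Document age estimation:
C0/C = 96.7 / 33.84 = 2.857565
ln(C0/C) = 1.04997
t = 1.04997 / 0.021 = 50.00 years

50.00


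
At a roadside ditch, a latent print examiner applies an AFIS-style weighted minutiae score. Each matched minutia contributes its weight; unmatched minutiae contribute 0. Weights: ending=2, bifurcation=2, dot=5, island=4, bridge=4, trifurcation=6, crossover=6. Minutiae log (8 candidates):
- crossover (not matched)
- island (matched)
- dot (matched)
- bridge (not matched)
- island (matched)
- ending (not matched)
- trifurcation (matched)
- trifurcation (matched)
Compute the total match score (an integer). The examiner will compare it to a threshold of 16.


Weighted minutiae match score:
  crossover: not matched, +0
  island: matched, +4 (running total 4)
  dot: matched, +5 (running total 9)
  bridge: not matched, +0
  island: matched, +4 (running total 13)
  ending: not matched, +0
  trifurcation: matched, +6 (running total 19)
  trifurcation: matched, +6 (running total 25)
Total score = 25
Threshold = 16; verdict = identification

25


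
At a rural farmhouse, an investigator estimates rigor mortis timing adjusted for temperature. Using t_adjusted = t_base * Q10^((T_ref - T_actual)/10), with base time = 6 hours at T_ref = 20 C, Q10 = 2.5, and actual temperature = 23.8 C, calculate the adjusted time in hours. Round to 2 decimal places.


Rigor mortis time adjustment:
Exponent = (T_ref - T_actual) / 10 = (20 - 23.8) / 10 = -0.38
Q10 factor = 2.5^-0.38 = 0.70596
t_adjusted = 6 * 0.70596 = 4.24 hours

4.24


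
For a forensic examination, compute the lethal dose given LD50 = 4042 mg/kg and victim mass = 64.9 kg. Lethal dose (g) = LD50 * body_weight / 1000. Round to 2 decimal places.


Lethal dose calculation:
Lethal dose = LD50 * body_weight / 1000
= 4042 * 64.9 / 1000
= 262325.8 / 1000
= 262.33 g

262.33


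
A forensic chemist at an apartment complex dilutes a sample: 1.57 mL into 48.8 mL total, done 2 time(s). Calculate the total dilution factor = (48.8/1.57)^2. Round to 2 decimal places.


Dilution factor calculation:
Single dilution = V_total / V_sample = 48.8 / 1.57 ≈ 31.082803
Number of dilutions = 2
Total DF = (48.8 / 1.57)^2 (full precision, rounded at the end) = 966.14

966.14


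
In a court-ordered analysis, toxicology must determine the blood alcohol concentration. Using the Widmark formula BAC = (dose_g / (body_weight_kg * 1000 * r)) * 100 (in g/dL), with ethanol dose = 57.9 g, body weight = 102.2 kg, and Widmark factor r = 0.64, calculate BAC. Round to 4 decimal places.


Applying the Widmark formula:
BAC = (dose_g / (body_wt * 1000 * r)) * 100
Denominator = 102.2 * 1000 * 0.64 = 65408
BAC = (57.9 / 65408) * 100
BAC = 0.0885 g/dL

0.0885


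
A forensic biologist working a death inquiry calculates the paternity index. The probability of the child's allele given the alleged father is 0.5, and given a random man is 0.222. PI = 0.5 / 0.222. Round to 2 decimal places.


Paternity Index calculation:
PI = P(allele|father) / P(allele|random)
PI = 0.5 / 0.222
PI = 2.25

2.25


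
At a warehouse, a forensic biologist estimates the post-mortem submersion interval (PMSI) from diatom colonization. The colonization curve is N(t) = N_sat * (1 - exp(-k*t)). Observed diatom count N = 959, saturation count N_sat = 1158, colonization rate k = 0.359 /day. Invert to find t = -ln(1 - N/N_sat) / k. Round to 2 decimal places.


PMSI from diatom colonization curve:
N / N_sat = 959 / 1158 = 0.828152
1 - N/N_sat = 0.171848
ln(1 - N/N_sat) = -1.761145
t = -ln(1 - N/N_sat) / k = -(-1.761145) / 0.359 = 4.91 days

4.91


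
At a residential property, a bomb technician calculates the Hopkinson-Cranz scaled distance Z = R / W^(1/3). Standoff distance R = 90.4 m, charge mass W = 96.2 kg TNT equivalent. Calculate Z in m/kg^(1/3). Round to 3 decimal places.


Scaled distance calculation:
W^(1/3) = 96.2^(1/3) = 4.582035
Z = R / W^(1/3) = 90.4 / 4.582035
Z = 19.729 m/kg^(1/3)

19.729


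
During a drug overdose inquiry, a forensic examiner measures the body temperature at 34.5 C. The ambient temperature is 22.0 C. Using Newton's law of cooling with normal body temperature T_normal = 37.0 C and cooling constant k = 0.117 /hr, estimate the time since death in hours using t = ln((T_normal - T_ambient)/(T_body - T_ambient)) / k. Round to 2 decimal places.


Using Newton's law of cooling:
t = ln((T_normal - T_ambient) / (T_body - T_ambient)) / k
T_normal - T_ambient = 15.0
T_body - T_ambient = 12.5
Ratio = 1.2
ln(ratio) = 0.182322
t = 0.182322 / 0.117 = 1.56 hours

1.56


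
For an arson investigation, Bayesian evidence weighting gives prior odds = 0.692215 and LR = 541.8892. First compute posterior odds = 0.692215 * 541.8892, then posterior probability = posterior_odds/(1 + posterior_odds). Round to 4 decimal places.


Bayesian evidence evaluation:
Posterior odds = prior_odds * LR = 0.692215 * 541.8892 = 375.1038
Posterior probability = posterior_odds / (1 + posterior_odds)
= 375.1038 / (1 + 375.1038)
= 375.1038 / 376.1038
= 0.9973

0.9973


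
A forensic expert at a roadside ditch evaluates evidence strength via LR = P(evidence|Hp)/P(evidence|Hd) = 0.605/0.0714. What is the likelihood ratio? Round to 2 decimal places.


Likelihood ratio calculation:
LR = P(E|Hp) / P(E|Hd)
LR = 0.605 / 0.0714
LR = 8.47

8.47


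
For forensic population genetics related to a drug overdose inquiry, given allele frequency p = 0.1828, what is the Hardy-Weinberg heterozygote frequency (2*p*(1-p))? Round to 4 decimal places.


Hardy-Weinberg heterozygote frequency:
q = 1 - p = 1 - 0.1828 = 0.8172
2pq = 2 * 0.1828 * 0.8172 = 0.2988

0.2988


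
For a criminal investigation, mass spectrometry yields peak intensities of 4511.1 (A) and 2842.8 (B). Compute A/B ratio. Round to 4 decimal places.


Spectral peak ratio:
Peak A = 4511.1 counts
Peak B = 2842.8 counts
Ratio = 4511.1 / 2842.8 = 1.5869

1.5869


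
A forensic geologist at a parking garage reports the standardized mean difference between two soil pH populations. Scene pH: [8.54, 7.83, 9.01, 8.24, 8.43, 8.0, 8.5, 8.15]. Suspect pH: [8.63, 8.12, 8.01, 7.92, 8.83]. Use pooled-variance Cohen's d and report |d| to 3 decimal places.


Pooled-variance Cohen's d for soil pH comparison:
Scene mean = 66.7 / 8 = 8.3375
Suspect mean = 41.51 / 5 = 8.302
Scene sample variance s_s^2 = 0.134907
Suspect sample variance s_c^2 = 0.16267
Pooled variance = ((n_s-1)*s_s^2 + (n_c-1)*s_c^2) / (n_s + n_c - 2) = 0.145003
Pooled SD = sqrt(0.145003) = 0.380793
Mean difference = 0.0355
|d| = |0.0355| / 0.380793 = 0.093

0.093


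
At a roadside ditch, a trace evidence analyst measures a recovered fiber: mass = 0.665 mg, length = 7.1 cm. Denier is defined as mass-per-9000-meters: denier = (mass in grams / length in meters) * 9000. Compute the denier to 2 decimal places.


Denier calculation:
Mass in grams = 0.665 mg / 1000 = 0.000665 g
Length in meters = 7.1 cm / 100 = 0.071 m
Linear density = mass / length = 0.000665 / 0.071 = 0.0093662 g/m
Denier = (g/m) * 9000 = 0.0093662 * 9000 = 84.30

84.30


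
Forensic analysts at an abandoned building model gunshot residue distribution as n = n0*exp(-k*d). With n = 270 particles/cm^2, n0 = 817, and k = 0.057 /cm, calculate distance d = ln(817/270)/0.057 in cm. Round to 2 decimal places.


GSR distance calculation:
n0/n = 817 / 270 = 3.025926
ln(n0/n) = 1.107217
d = 1.107217 / 0.057 = 19.42 cm

19.42


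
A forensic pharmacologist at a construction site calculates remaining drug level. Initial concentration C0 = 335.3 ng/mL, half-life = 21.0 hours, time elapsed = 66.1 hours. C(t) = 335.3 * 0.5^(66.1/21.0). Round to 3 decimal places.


Drug concentration decay:
Number of half-lives = t / t_half = 66.1 / 21.0 = 3.147619
Decay factor = 0.5^3.147619 = 0.11284239
C(t) = 335.3 * 0.11284239 = 37.836 ng/mL

37.836


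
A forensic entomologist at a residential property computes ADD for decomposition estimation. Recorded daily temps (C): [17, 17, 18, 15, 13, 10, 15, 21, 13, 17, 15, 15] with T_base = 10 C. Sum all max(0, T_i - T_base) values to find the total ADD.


Computing ADD day by day:
Day 1: max(0, 17 - 10) = 7
Day 2: max(0, 17 - 10) = 7
Day 3: max(0, 18 - 10) = 8
Day 4: max(0, 15 - 10) = 5
Day 5: max(0, 13 - 10) = 3
Day 6: max(0, 10 - 10) = 0
Day 7: max(0, 15 - 10) = 5
Day 8: max(0, 21 - 10) = 11
Day 9: max(0, 13 - 10) = 3
Day 10: max(0, 17 - 10) = 7
Day 11: max(0, 15 - 10) = 5
Day 12: max(0, 15 - 10) = 5
Total ADD = 66

66


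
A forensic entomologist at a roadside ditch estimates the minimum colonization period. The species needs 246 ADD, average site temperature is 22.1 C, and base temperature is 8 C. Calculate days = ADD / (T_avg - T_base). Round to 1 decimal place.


Insect development time:
Effective temperature = avg_temp - T_base = 22.1 - 8 = 14.1 C
Days = ADD / effective_temp = 246 / 14.1 = 17.4 days

17.4


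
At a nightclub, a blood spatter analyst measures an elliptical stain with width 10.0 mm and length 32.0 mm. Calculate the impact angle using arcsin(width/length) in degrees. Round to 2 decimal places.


Blood spatter impact angle calculation:
width / length = 10.0 / 32.0 = 0.3125
angle = arcsin(0.3125)
angle = 18.21 degrees

18.21


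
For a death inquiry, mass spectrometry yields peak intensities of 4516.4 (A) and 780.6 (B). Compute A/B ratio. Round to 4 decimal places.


Spectral peak ratio:
Peak A = 4516.4 counts
Peak B = 780.6 counts
Ratio = 4516.4 / 780.6 = 5.7858

5.7858


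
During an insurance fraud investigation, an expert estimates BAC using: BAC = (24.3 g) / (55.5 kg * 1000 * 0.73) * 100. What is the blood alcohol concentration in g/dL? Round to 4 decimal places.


Applying the Widmark formula:
BAC = (dose_g / (body_wt * 1000 * r)) * 100
Denominator = 55.5 * 1000 * 0.73 = 40515
BAC = (24.3 / 40515) * 100
BAC = 0.0600 g/dL

0.0600


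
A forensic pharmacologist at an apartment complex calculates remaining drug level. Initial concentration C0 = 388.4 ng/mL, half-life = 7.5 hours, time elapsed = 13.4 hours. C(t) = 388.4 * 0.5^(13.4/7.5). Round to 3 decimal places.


Drug concentration decay:
Number of half-lives = t / t_half = 13.4 / 7.5 = 1.786667
Decay factor = 0.5^1.786667 = 0.28984088
C(t) = 388.4 * 0.28984088 = 112.574 ng/mL

112.574


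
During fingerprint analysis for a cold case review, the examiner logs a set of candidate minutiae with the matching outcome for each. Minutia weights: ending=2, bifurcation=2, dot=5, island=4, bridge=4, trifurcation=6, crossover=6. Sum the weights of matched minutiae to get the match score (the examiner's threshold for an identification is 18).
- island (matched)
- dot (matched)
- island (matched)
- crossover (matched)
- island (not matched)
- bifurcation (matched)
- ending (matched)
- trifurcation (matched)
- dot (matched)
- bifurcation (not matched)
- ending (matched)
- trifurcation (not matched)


Weighted minutiae match score:
  island: matched, +4 (running total 4)
  dot: matched, +5 (running total 9)
  island: matched, +4 (running total 13)
  crossover: matched, +6 (running total 19)
  island: not matched, +0
  bifurcation: matched, +2 (running total 21)
  ending: matched, +2 (running total 23)
  trifurcation: matched, +6 (running total 29)
  dot: matched, +5 (running total 34)
  bifurcation: not matched, +0
  ending: matched, +2 (running total 36)
  trifurcation: not matched, +0
Total score = 36
Threshold = 18; verdict = identification

36


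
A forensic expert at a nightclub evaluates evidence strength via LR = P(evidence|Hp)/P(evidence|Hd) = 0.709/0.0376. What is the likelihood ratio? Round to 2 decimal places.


Likelihood ratio calculation:
LR = P(E|Hp) / P(E|Hd)
LR = 0.709 / 0.0376
LR = 18.86

18.86


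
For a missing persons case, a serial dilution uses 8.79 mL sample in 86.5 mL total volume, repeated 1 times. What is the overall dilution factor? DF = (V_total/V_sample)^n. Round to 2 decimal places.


Dilution factor calculation:
Single dilution = V_total / V_sample = 86.5 / 8.79 ≈ 9.840728
Number of dilutions = 1
Total DF = (86.5 / 8.79)^1 (full precision, rounded at the end) = 9.84

9.84


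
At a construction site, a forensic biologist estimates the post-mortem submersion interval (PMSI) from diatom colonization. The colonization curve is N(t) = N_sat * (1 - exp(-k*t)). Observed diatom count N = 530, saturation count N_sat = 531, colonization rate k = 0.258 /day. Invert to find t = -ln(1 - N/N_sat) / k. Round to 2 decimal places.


PMSI from diatom colonization curve:
N / N_sat = 530 / 531 = 0.998117
1 - N/N_sat = 0.001883
ln(1 - N/N_sat) = -6.274889
t = -ln(1 - N/N_sat) / k = -(-6.274889) / 0.258 = 24.32 days

24.32


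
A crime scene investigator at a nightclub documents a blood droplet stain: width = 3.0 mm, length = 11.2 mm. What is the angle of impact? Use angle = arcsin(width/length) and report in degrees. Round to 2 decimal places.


Blood spatter impact angle calculation:
width / length = 3.0 / 11.2 = 0.267857
angle = arcsin(0.267857)
angle = 15.54 degrees

15.54


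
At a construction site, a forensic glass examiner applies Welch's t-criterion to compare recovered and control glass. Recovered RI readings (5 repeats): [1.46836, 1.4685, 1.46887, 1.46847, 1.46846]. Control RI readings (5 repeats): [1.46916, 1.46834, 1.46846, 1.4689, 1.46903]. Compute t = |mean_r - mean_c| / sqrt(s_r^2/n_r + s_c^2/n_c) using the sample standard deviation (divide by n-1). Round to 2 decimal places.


Welch's t-criterion for glass RI comparison:
Recovered mean = sum / n_r = 7.34266 / 5 = 1.468532
Control mean = sum / n_c = 7.34389 / 5 = 1.468778
Recovered sample variance s_r^2 = 3.847e-08
Control sample variance s_c^2 = 1.2932e-07
Welch SE (unpooled) = sqrt(s_r^2/n_r + s_c^2/n_c) = sqrt(7.694e-09 + 2.5864e-08) = sqrt(3.3558e-08) = 0.000183188
|mean_r - mean_c| = 0.000246
t = 0.000246 / 0.000183188 = 1.34

1.34


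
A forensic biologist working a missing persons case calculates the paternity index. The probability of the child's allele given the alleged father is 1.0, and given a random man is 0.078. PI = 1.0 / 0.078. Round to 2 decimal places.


Paternity Index calculation:
PI = P(allele|father) / P(allele|random)
PI = 1.0 / 0.078
PI = 12.82

12.82


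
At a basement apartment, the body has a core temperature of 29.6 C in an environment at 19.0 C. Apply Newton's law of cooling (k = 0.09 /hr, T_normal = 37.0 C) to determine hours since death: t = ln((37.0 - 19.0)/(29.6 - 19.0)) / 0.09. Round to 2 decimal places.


Using Newton's law of cooling:
t = ln((T_normal - T_ambient) / (T_body - T_ambient)) / k
T_normal - T_ambient = 18.0
T_body - T_ambient = 10.6
Ratio = 1.698113
ln(ratio) = 0.529518
t = 0.529518 / 0.09 = 5.88 hours

5.88


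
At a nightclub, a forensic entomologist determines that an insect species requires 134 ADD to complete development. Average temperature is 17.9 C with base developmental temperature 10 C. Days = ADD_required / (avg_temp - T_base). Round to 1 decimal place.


Insect development time:
Effective temperature = avg_temp - T_base = 17.9 - 10 = 7.9 C
Days = ADD / effective_temp = 134 / 7.9 = 17.0 days

17.0


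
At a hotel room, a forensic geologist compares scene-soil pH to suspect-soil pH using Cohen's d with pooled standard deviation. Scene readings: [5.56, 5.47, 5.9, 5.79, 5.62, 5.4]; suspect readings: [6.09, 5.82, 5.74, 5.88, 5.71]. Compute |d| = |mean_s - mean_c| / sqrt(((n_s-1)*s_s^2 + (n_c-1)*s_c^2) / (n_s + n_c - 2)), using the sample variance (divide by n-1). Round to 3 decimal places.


Pooled-variance Cohen's d for soil pH comparison:
Scene mean = 33.74 / 6 = 5.623333
Suspect mean = 29.24 / 5 = 5.848
Scene sample variance s_s^2 = 0.036347
Suspect sample variance s_c^2 = 0.02277
Pooled variance = ((n_s-1)*s_s^2 + (n_c-1)*s_c^2) / (n_s + n_c - 2) = 0.030313
Pooled SD = sqrt(0.030313) = 0.174106
Mean difference = -0.224667
|d| = |-0.224667| / 0.174106 = 1.290

1.290


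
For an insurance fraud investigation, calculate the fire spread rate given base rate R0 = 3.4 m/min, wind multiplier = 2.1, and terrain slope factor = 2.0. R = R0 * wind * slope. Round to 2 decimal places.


Fire spread rate calculation:
R = R0 * wind_factor * slope_factor
= 3.4 * 2.1 * 2.0
= 7.14 * 2.0
= 14.28 m/min

14.28


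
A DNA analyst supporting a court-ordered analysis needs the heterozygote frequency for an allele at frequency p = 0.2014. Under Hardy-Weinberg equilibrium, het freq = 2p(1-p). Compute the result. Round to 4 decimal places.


Hardy-Weinberg heterozygote frequency:
q = 1 - p = 1 - 0.2014 = 0.7986
2pq = 2 * 0.2014 * 0.7986 = 0.3217

0.3217


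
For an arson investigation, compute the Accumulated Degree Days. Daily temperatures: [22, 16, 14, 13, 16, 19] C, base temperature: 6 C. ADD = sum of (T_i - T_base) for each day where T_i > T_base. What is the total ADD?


Computing ADD day by day:
Day 1: max(0, 22 - 6) = 16
Day 2: max(0, 16 - 6) = 10
Day 3: max(0, 14 - 6) = 8
Day 4: max(0, 13 - 6) = 7
Day 5: max(0, 16 - 6) = 10
Day 6: max(0, 19 - 6) = 13
Total ADD = 64

64


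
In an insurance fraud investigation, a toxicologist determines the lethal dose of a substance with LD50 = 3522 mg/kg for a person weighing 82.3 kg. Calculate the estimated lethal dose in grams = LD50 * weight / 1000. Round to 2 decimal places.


Lethal dose calculation:
Lethal dose = LD50 * body_weight / 1000
= 3522 * 82.3 / 1000
= 289860.6 / 1000
= 289.86 g

289.86


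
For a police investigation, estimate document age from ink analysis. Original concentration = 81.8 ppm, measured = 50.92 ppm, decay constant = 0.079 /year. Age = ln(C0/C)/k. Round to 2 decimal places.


Document age estimation:
C0/C = 81.8 / 50.92 = 1.606441
ln(C0/C) = 0.474021
t = 0.474021 / 0.079 = 6.00 years

6.00


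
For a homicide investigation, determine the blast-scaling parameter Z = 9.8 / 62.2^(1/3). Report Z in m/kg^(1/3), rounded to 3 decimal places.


Scaled distance calculation:
W^(1/3) = 62.2^(1/3) = 3.962143
Z = R / W^(1/3) = 9.8 / 3.962143
Z = 2.473 m/kg^(1/3)

2.473


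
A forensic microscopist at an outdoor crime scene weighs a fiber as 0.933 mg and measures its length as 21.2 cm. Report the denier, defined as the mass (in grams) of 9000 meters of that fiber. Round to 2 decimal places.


Denier calculation:
Mass in grams = 0.933 mg / 1000 = 0.000933 g
Length in meters = 21.2 cm / 100 = 0.212 m
Linear density = mass / length = 0.000933 / 0.212 = 0.00440094 g/m
Denier = (g/m) * 9000 = 0.00440094 * 9000 = 39.61

39.61


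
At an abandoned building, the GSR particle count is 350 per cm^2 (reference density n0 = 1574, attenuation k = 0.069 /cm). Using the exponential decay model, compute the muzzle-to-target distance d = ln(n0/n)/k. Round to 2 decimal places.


GSR distance calculation:
n0/n = 1574 / 350 = 4.497143
ln(n0/n) = 1.503442
d = 1.503442 / 0.069 = 21.79 cm

21.79


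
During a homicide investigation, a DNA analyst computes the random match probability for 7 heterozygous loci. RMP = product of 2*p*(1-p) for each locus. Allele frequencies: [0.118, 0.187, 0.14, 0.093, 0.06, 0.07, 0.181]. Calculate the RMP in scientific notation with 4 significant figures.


Computing RMP for 7 loci:
Locus 1: 2 * 0.118 * 0.882 = 0.208152
Locus 2: 2 * 0.187 * 0.813 = 0.304062
Locus 3: 2 * 0.14 * 0.86 = 0.2408
Locus 4: 2 * 0.093 * 0.907 = 0.168702
Locus 5: 2 * 0.06 * 0.94 = 0.1128
Locus 6: 2 * 0.07 * 0.93 = 0.1302
Locus 7: 2 * 0.181 * 0.819 = 0.296478
RMP = 1.120e-05

1.120e-05


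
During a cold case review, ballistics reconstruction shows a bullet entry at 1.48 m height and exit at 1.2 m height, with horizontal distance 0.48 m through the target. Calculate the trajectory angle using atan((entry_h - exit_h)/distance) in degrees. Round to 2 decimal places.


Bullet trajectory angle:
Height difference = 1.48 - 1.2 = 0.28 m
angle = atan(0.28 / 0.48)
angle = atan(0.583333)
angle = 30.26 degrees

30.26


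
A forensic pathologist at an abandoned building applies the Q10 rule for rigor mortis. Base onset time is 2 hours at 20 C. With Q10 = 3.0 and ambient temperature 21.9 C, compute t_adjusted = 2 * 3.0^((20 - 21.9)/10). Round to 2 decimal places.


Rigor mortis time adjustment:
Exponent = (T_ref - T_actual) / 10 = (20 - 21.9) / 10 = -0.19
Q10 factor = 3.0^-0.19 = 0.81161
t_adjusted = 2 * 0.81161 = 1.62 hours

1.62


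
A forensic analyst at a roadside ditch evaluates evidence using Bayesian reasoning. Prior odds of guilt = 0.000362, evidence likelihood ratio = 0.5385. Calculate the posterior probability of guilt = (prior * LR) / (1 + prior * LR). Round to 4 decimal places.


Bayesian evidence evaluation:
Posterior odds = prior_odds * LR = 0.000362 * 0.5385 = 0.000194937
Posterior probability = posterior_odds / (1 + posterior_odds)
= 0.000194937 / (1 + 0.000194937)
= 0.000194937 / 1.000194937
= 0.0002

0.0002


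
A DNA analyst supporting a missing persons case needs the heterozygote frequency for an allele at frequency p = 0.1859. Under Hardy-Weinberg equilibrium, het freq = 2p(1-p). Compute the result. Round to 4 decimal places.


Hardy-Weinberg heterozygote frequency:
q = 1 - p = 1 - 0.1859 = 0.8141
2pq = 2 * 0.1859 * 0.8141 = 0.3027

0.3027


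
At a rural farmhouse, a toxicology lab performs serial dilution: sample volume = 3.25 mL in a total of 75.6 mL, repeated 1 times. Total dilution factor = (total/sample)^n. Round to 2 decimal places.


Dilution factor calculation:
Single dilution = V_total / V_sample = 75.6 / 3.25 ≈ 23.261538
Number of dilutions = 1
Total DF = (75.6 / 3.25)^1 (full precision, rounded at the end) = 23.26

23.26


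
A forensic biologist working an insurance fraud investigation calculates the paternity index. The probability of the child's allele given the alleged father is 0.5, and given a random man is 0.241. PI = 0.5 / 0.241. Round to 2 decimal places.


Paternity Index calculation:
PI = P(allele|father) / P(allele|random)
PI = 0.5 / 0.241
PI = 2.07

2.07


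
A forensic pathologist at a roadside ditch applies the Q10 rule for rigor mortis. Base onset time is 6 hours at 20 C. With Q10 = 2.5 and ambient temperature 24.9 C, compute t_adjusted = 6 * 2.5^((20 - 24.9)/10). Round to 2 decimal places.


Rigor mortis time adjustment:
Exponent = (T_ref - T_actual) / 10 = (20 - 24.9) / 10 = -0.49
Q10 factor = 2.5^-0.49 = 0.63828
t_adjusted = 6 * 0.63828 = 3.83 hours

3.83


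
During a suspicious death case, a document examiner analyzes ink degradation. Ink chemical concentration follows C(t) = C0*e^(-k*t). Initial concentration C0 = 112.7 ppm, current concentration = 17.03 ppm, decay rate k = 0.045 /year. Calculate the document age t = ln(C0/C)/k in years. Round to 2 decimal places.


Document age estimation:
C0/C = 112.7 / 17.03 = 6.617733
ln(C0/C) = 1.889753
t = 1.889753 / 0.045 = 41.99 years

41.99


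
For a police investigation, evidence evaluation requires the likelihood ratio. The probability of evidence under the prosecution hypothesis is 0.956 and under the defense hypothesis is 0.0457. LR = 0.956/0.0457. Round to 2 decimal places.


Likelihood ratio calculation:
LR = P(E|Hp) / P(E|Hd)
LR = 0.956 / 0.0457
LR = 20.92

20.92


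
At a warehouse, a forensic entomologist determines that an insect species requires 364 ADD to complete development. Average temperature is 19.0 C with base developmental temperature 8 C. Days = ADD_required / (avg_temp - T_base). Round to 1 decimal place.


Insect development time:
Effective temperature = avg_temp - T_base = 19.0 - 8 = 11.0 C
Days = ADD / effective_temp = 364 / 11.0 = 33.1 days

33.1


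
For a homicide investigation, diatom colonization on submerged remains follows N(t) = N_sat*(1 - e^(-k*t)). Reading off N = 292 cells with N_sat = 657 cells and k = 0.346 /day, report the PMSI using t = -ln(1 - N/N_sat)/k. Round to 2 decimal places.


PMSI from diatom colonization curve:
N / N_sat = 292 / 657 = 0.444444
1 - N/N_sat = 0.555556
ln(1 - N/N_sat) = -0.587786
t = -ln(1 - N/N_sat) / k = -(-0.587786) / 0.346 = 1.70 days

1.70


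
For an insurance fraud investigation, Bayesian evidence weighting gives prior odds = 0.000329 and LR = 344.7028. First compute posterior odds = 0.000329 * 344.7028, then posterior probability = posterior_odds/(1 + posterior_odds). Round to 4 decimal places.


Bayesian evidence evaluation:
Posterior odds = prior_odds * LR = 0.000329 * 344.7028 = 0.1134072
Posterior probability = posterior_odds / (1 + posterior_odds)
= 0.1134072 / (1 + 0.1134072)
= 0.1134072 / 1.1134072
= 0.1019

0.1019


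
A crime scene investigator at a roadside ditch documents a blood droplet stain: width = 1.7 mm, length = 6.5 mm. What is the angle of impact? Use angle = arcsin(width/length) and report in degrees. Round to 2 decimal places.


Blood spatter impact angle calculation:
width / length = 1.7 / 6.5 = 0.261538
angle = arcsin(0.261538)
angle = 15.16 degrees

15.16


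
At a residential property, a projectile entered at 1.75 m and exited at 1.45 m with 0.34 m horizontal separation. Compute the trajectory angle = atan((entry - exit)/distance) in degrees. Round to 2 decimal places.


Bullet trajectory angle:
Height difference = 1.75 - 1.45 = 0.3 m
angle = atan(0.3 / 0.34)
angle = atan(0.882353)
angle = 41.42 degrees

41.42


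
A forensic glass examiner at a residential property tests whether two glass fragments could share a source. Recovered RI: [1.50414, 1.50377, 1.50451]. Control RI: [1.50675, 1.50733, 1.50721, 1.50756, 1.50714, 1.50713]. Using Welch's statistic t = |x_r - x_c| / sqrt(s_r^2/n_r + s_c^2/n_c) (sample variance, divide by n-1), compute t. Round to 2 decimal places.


Welch's t-criterion for glass RI comparison:
Recovered mean = sum / n_r = 4.51242 / 3 = 1.50414
Control mean = sum / n_c = 9.04312 / 6 = 1.5071867
Recovered sample variance s_r^2 = 1.369e-07
Control sample variance s_c^2 = 7.13067e-08
Welch SE (unpooled) = sqrt(s_r^2/n_r + s_c^2/n_c) = sqrt(4.56333e-08 + 1.18844e-08) = sqrt(5.75177e-08) = 0.000239828
|mean_r - mean_c| = 0.00304667
t = 0.00304667 / 0.000239828 = 12.70

12.70


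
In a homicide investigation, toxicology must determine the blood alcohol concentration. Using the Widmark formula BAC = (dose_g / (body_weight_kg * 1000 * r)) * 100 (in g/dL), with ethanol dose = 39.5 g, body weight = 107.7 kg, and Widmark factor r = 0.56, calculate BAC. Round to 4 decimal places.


Applying the Widmark formula:
BAC = (dose_g / (body_wt * 1000 * r)) * 100
Denominator = 107.7 * 1000 * 0.56 = 60312
BAC = (39.5 / 60312) * 100
BAC = 0.0655 g/dL

0.0655


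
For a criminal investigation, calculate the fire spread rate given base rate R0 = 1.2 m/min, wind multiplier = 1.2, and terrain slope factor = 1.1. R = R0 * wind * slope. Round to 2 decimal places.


Fire spread rate calculation:
R = R0 * wind_factor * slope_factor
= 1.2 * 1.2 * 1.1
= 1.44 * 1.1
= 1.58 m/min

1.58


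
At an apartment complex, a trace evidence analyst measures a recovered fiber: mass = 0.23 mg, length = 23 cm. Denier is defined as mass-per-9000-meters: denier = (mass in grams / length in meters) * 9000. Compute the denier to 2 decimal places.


Denier calculation:
Mass in grams = 0.23 mg / 1000 = 0.00023 g
Length in meters = 23 cm / 100 = 0.23 m
Linear density = mass / length = 0.00023 / 0.23 = 0.001 g/m
Denier = (g/m) * 9000 = 0.001 * 9000 = 9.00

9.00


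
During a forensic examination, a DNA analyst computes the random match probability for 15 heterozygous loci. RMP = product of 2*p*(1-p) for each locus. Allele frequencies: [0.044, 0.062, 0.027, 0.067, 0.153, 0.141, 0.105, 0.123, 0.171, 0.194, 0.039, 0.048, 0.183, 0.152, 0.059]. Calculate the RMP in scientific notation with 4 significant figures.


Computing RMP for 15 loci:
Locus 1: 2 * 0.044 * 0.956 = 0.084128
Locus 2: 2 * 0.062 * 0.938 = 0.116312
Locus 3: 2 * 0.027 * 0.973 = 0.052542
Locus 4: 2 * 0.067 * 0.933 = 0.125022
Locus 5: 2 * 0.153 * 0.847 = 0.259182
Locus 6: 2 * 0.141 * 0.859 = 0.242238
Locus 7: 2 * 0.105 * 0.895 = 0.18795
Locus 8: 2 * 0.123 * 0.877 = 0.215742
Locus 9: 2 * 0.171 * 0.829 = 0.283518
Locus 10: 2 * 0.194 * 0.806 = 0.312728
Locus 11: 2 * 0.039 * 0.961 = 0.074958
Locus 12: 2 * 0.048 * 0.952 = 0.091392
Locus 13: 2 * 0.183 * 0.817 = 0.299022
Locus 14: 2 * 0.152 * 0.848 = 0.257792
Locus 15: 2 * 0.059 * 0.941 = 0.111038
RMP = 8.507e-13

8.507e-13


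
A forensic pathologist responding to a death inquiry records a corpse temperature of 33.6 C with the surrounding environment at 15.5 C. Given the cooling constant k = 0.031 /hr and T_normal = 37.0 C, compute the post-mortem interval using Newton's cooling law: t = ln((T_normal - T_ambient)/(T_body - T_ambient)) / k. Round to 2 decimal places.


Using Newton's law of cooling:
t = ln((T_normal - T_ambient) / (T_body - T_ambient)) / k
T_normal - T_ambient = 21.5
T_body - T_ambient = 18.1
Ratio = 1.187845
ln(ratio) = 0.172141
t = 0.172141 / 0.031 = 5.55 hours

5.55


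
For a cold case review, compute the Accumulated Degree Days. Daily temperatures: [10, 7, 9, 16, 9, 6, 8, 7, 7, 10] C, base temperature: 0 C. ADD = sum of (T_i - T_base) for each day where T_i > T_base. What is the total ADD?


Computing ADD day by day:
Day 1: max(0, 10 - 0) = 10
Day 2: max(0, 7 - 0) = 7
Day 3: max(0, 9 - 0) = 9
Day 4: max(0, 16 - 0) = 16
Day 5: max(0, 9 - 0) = 9
Day 6: max(0, 6 - 0) = 6
Day 7: max(0, 8 - 0) = 8
Day 8: max(0, 7 - 0) = 7
Day 9: max(0, 7 - 0) = 7
Day 10: max(0, 10 - 0) = 10
Total ADD = 89

89


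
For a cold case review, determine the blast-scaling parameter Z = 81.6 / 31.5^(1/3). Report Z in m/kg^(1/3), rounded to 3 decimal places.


Scaled distance calculation:
W^(1/3) = 31.5^(1/3) = 3.15818
Z = R / W^(1/3) = 81.6 / 3.15818
Z = 25.838 m/kg^(1/3)

25.838


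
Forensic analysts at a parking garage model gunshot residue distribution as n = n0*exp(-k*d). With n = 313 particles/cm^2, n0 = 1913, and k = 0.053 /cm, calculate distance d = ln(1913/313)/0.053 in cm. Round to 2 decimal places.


GSR distance calculation:
n0/n = 1913 / 313 = 6.111821
ln(n0/n) = 1.810225
d = 1.810225 / 0.053 = 34.16 cm

34.16


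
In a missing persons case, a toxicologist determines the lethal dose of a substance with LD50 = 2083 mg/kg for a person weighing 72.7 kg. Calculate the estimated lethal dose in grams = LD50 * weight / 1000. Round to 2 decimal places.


Lethal dose calculation:
Lethal dose = LD50 * body_weight / 1000
= 2083 * 72.7 / 1000
= 151434.1 / 1000
= 151.43 g

151.43


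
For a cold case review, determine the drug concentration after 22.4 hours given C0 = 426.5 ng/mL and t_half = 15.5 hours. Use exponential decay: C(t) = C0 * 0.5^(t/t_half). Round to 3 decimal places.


Drug concentration decay:
Number of half-lives = t / t_half = 22.4 / 15.5 = 1.445161
Decay factor = 0.5^1.445161 = 0.36725117
C(t) = 426.5 * 0.36725117 = 156.633 ng/mL

156.633


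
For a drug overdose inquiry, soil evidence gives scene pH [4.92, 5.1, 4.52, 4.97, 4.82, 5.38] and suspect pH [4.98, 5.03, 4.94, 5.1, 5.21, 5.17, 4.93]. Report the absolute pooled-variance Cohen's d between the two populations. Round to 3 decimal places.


Pooled-variance Cohen's d for soil pH comparison:
Scene mean = 29.71 / 6 = 4.951667
Suspect mean = 35.36 / 7 = 5.051429
Scene sample variance s_s^2 = 0.082097
Suspect sample variance s_c^2 = 0.012381
Pooled variance = ((n_s-1)*s_s^2 + (n_c-1)*s_c^2) / (n_s + n_c - 2) = 0.04407
Pooled SD = sqrt(0.04407) = 0.209929
Mean difference = -0.099762
|d| = |-0.099762| / 0.209929 = 0.475

0.475


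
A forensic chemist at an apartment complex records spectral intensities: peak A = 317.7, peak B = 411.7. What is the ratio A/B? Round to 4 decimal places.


Spectral peak ratio:
Peak A = 317.7 counts
Peak B = 411.7 counts
Ratio = 317.7 / 411.7 = 0.7717

0.7717


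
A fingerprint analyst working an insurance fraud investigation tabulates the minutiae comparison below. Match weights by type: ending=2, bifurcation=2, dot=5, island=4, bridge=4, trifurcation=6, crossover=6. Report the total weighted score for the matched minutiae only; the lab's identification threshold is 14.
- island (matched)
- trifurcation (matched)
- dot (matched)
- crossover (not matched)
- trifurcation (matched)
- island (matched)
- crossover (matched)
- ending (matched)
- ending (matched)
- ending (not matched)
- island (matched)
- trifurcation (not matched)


Weighted minutiae match score:
  island: matched, +4 (running total 4)
  trifurcation: matched, +6 (running total 10)
  dot: matched, +5 (running total 15)
  crossover: not matched, +0
  trifurcation: matched, +6 (running total 21)
  island: matched, +4 (running total 25)
  crossover: matched, +6 (running total 31)
  ending: matched, +2 (running total 33)
  ending: matched, +2 (running total 35)
  ending: not matched, +0
  island: matched, +4 (running total 39)
  trifurcation: not matched, +0
Total score = 39
Threshold = 14; verdict = identification

39
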